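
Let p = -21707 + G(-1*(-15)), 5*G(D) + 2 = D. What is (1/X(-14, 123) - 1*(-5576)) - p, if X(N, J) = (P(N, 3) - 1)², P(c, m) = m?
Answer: 545613/20 ≈ 27281.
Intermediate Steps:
G(D) = -⅖ + D/5
X(N, J) = 4 (X(N, J) = (3 - 1)² = 2² = 4)
p = -108522/5 (p = -21707 + (-⅖ + (-1*(-15))/5) = -21707 + (-⅖ + (⅕)*15) = -21707 + (-⅖ + 3) = -21707 + 13/5 = -108522/5 ≈ -21704.)
(1/X(-14, 123) - 1*(-5576)) - p = (1/4 - 1*(-5576)) - 1*(-108522/5) = (¼ + 5576) + 108522/5 = 22305/4 + 108522/5 = 545613/20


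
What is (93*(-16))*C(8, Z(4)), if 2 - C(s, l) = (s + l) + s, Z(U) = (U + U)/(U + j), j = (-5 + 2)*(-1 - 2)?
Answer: 282720/13 ≈ 21748.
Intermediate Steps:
j = 9 (j = -3*(-3) = 9)
Z(U) = 2*U/(9 + U) (Z(U) = (U + U)/(U + 9) = (2*U)/(9 + U) = 2*U/(9 + U))
C(s, l) = 2 - l - 2*s (C(s, l) = 2 - ((s + l) + s) = 2 - ((l + s) + s) = 2 - (l + 2*s) = 2 + (-l - 2*s) = 2 - l - 2*s)
(93*(-16))*C(8, Z(4)) = (93*(-16))*(2 - 2*4/(9 + 4) - 2*8) = -1488*(2 - 2*4/13 - 16) = -1488*(2 - 1*8/13 - 16) = -1488*(2 - 8/13 - 16) = -1488*(-190/13) = 282720/13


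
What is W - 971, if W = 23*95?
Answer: 1214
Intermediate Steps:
W = 2185
W - 971 = 2185 - 971 = 1214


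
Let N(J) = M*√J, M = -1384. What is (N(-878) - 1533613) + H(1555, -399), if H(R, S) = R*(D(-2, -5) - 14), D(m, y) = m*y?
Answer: -1539833 - 1384*I*√878 ≈ -1.5398e+6 - 41009.0*I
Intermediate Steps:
N(J) = -1384*√J
H(R, S) = -4*R (H(R, S) = R*(-2*(-5) - 14) = R*(10 - 14) = R*(-4) = -4*R)
(N(-878) - 1533613) + H(1555, -399) = (-1384*I*√878 - 1533613) - 4*1555 = (-1384*I*√878 - 1533613) - 6220 = (-1533613 - 1384*I*√878) - 6220 = -1539833 - 1384*I*√878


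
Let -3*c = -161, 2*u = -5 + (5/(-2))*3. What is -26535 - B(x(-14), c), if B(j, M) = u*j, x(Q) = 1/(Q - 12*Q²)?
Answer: -251127265/9464 ≈ -26535.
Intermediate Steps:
u = -25/4 (u = (-5 + (5/(-2))*3)/2 = (-5 + (5*(-½))*3)/2 = (-5 - 5/2*3)/2 = (-5 - 15/2)/2 = (½)*(-25/2) = -25/4 ≈ -6.2500)
c = 161/3 (c = -⅓*(-161) = 161/3 ≈ 53.667)
B(j, M) = -25*j/4
-26535 - B(x(-14), c) = -26535 - (-25)*(-1/(-14*(-1 + 12*(-14))))/4 = -26535 - (-25)*(-1*(-1/14)/(-1 - 168))/4 = -26535 - (-25)*(-1*(-1/14)/(-169))/4 = -26535 - (-25)*(-1*(-1/14)*(-1/169))/4 = -26535 - (-25)*(-1)/(4*2366) = -26535 - 1*25/9464 = -26535 - 25/9464 = -251127265/9464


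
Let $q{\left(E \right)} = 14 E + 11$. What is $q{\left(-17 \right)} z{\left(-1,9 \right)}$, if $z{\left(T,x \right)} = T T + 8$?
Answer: $-2043$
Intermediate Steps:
$z{\left(T,x \right)} = 8 + T^{2}$ ($z{\left(T,x \right)} = T^{2} + 8 = 8 + T^{2}$)
$q{\left(E \right)} = 11 + 14 E$
$q{\left(-17 \right)} z{\left(-1,9 \right)} = \left(11 + 14 \left(-17\right)\right) \left(8 + \left(-1\right)^{2}\right) = \left(11 - 238\right) \left(8 + 1\right) = \left(-227\right) 9 = -2043$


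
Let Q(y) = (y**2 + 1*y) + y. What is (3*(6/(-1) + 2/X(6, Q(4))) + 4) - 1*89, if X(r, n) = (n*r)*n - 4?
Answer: -177775/1726 ≈ -103.00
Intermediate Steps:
Q(y) = y**2 + 2*y (Q(y) = (y**2 + y) + y = (y + y**2) + y = y**2 + 2*y)
X(r, n) = -4 + r*n**2 (X(r, n) = r*n**2 - 4 = -4 + r*n**2)
(3*(6/(-1) + 2/X(6, Q(4))) + 4) - 1*89 = (3*(6/(-1) + 2/(-4 + 6*(4*(2 + 4))**2)) + 4) - 1*89 = (3*(6*(-1) + 2/(-4 + 6*(4*6)**2)) + 4) - 89 = (3*(-6 + 2/(-4 + 6*24**2)) + 4) - 89 = (3*(-6 + 2/(-4 + 6*576)) + 4) - 89 = (3*(-6 + 2/(-4 + 3456)) + 4) - 89 = (3*(-6 + 2/3452) + 4) - 89 = (3*(-6 + 2*(1/3452)) + 4) - 89 = (3*(-6 + 1/1726) + 4) - 89 = (3*(-10355/1726) + 4) - 89 = (-31065/1726 + 4) - 89 = -24161/1726 - 89 = -177775/1726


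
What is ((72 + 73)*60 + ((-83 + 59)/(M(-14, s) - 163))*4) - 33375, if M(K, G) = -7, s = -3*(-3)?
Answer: -2097327/85 ≈ -24674.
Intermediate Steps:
s = 9
((72 + 73)*60 + ((-83 + 59)/(M(-14, s) - 163))*4) - 33375 = ((72 + 73)*60 + ((-83 + 59)/(-7 - 163))*4) - 33375 = (145*60 - 24/(-170)*4) - 33375 = (8700 - 24*(-1/170)*4) - 33375 = (8700 + (12/85)*4) - 33375 = (8700 + 48/85) - 33375 = 739548/85 - 33375 = -2097327/85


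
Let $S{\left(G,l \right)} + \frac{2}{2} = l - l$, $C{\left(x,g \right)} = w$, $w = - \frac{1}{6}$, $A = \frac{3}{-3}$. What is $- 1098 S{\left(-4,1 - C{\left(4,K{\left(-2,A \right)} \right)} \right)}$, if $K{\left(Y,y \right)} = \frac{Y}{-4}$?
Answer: $1098$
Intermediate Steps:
$A = -1$ ($A = 3 \left(- \frac{1}{3}\right) = -1$)
$w = - \frac{1}{6}$ ($w = \left(-1\right) \frac{1}{6} = - \frac{1}{6} \approx -0.16667$)
$K{\left(Y,y \right)} = - \frac{Y}{4}$ ($K{\left(Y,y \right)} = Y \left(- \frac{1}{4}\right) = - \frac{Y}{4}$)
$C{\left(x,g \right)} = - \frac{1}{6}$
$S{\left(G,l \right)} = -1$ ($S{\left(G,l \right)} = -1 + \left(l - l\right) = -1 + 0 = -1$)
$- 1098 S{\left(-4,1 - C{\left(4,K{\left(-2,A \right)} \right)} \right)} = \left(-1098\right) \left(-1\right) = 1098$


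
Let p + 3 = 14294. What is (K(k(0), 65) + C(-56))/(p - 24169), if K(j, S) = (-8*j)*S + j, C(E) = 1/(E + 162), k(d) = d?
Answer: -1/1047068 ≈ -9.5505e-7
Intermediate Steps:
p = 14291 (p = -3 + 14294 = 14291)
C(E) = 1/(162 + E)
K(j, S) = j - 8*S*j (K(j, S) = -8*S*j + j = j - 8*S*j)
(K(k(0), 65) + C(-56))/(p - 24169) = (0*(1 - 8*65) + 1/(162 - 56))/(14291 - 24169) = (0*(1 - 520) + 1/106)/(-9878) = (0*(-519) + 1/106)*(-1/9878) = (0 + 1/106)*(-1/9878) = (1/106)*(-1/9878) = -1/1047068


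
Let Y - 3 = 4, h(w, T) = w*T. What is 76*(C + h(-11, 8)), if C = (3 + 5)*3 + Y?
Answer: -4332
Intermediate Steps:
h(w, T) = T*w
Y = 7 (Y = 3 + 4 = 7)
C = 31 (C = (3 + 5)*3 + 7 = 8*3 + 7 = 24 + 7 = 31)
76*(C + h(-11, 8)) = 76*(31 + 8*(-11)) = 76*(31 - 88) = 76*(-57) = -4332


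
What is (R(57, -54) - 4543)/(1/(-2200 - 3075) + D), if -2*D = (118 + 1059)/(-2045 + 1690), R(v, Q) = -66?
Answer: -3452371450/1241593 ≈ -2780.6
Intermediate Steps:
D = 1177/710 (D = -(118 + 1059)/(2*(-2045 + 1690)) = -1177/(2*(-355)) = -1177*(-1)/(2*355) = -½*(-1177/355) = 1177/710 ≈ 1.6577)
(R(57, -54) - 4543)/(1/(-2200 - 3075) + D) = (-66 - 4543)/(1/(-2200 - 3075) + 1177/710) = -4609/(1/(-5275) + 1177/710) = -4609/(-1/5275 + 1177/710) = -4609/1241593/749050 = -4609*749050/1241593 = -3452371450/1241593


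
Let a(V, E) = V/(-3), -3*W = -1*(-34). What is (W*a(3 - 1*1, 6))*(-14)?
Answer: -952/9 ≈ -105.78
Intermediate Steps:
W = -34/3 (W = -(-1)*(-34)/3 = -⅓*34 = -34/3 ≈ -11.333)
a(V, E) = -V/3 (a(V, E) = V*(-⅓) = -V/3)
(W*a(3 - 1*1, 6))*(-14) = -(-34)*(3 - 1*1)/9*(-14) = -(-34)*(3 - 1)/9*(-14) = -(-34)*2/9*(-14) = -34/3*(-⅔)*(-14) = (68/9)*(-14) = -952/9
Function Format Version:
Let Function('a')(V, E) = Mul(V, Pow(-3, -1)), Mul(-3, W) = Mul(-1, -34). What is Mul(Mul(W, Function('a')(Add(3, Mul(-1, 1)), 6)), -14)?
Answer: Rational(-952, 9) ≈ -105.78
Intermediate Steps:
W = Rational(-34, 3) (W = Mul(Rational(-1, 3), Mul(-1, -34)) = Mul(Rational(-1, 3), 34) = Rational(-34, 3) ≈ -11.333)
Function('a')(V, E) = Mul(Rational(-1, 3), V) (Function('a')(V, E) = Mul(V, Rational(-1, 3)) = Mul(Rational(-1, 3), V))
Mul(Mul(W, Function('a')(Add(3, Mul(-1, 1)), 6)), -14) = Mul(Mul(Rational(-34, 3), Mul(Rational(-1, 3), Add(3, Mul(-1, 1)))), -14) = Mul(Mul(Rational(-34, 3), Mul(Rational(-1, 3), Add(3, -1))), -14) = Mul(Mul(Rational(-34, 3), Mul(Rational(-1, 3), 2)), -14) = Mul(Mul(Rational(-34, 3), Rational(-2, 3)), -14) = Mul(Rational(68, 9), -14) = Rational(-952, 9)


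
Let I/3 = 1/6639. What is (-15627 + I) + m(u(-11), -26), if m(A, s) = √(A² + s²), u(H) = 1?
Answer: -34582550/2213 + √677 ≈ -15601.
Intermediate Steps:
I = 1/2213 (I = 3/6639 = 3*(1/6639) = 1/2213 ≈ 0.00045188)
(-15627 + I) + m(u(-11), -26) = (-15627 + 1/2213) + √(1² + (-26)²) = -34582550/2213 + √(1 + 676) = -34582550/2213 + √677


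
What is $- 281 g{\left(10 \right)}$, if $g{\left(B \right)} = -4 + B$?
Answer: $-1686$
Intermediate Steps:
$- 281 g{\left(10 \right)} = - 281 \left(-4 + 10\right) = \left(-281\right) 6 = -1686$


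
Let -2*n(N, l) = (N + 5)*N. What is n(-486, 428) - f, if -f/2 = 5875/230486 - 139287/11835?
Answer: -53149621217324/454633635 ≈ -1.1691e+5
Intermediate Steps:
f = 10678057619/454633635 (f = -2*(5875/230486 - 139287/11835) = -2*(5875*(1/230486) - 139287*1/11835) = -2*(5875/230486 - 46429/3945) = -2*(-10678057619/909267270) = 10678057619/454633635 ≈ 23.487)
n(N, l) = -N*(5 + N)/2 (n(N, l) = -(N + 5)*N/2 = -(5 + N)*N/2 = -N*(5 + N)/2)
n(-486, 428) - f = -½*(-486)*(5 - 486) - 1*10678057619/454633635 = -½*(-486)*(-481) - 10678057619/454633635 = -116883 - 10678057619/454633635 = -53149621217324/454633635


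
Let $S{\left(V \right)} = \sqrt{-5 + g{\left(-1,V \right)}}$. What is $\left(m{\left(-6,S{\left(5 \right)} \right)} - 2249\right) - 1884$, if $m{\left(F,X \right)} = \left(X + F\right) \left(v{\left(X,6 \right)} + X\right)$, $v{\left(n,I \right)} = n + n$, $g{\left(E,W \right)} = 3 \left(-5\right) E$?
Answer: $-4103 - 18 \sqrt{10} \approx -4159.9$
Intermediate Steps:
$g{\left(E,W \right)} = - 15 E$
$v{\left(n,I \right)} = 2 n$
$S{\left(V \right)} = \sqrt{10}$ ($S{\left(V \right)} = \sqrt{-5 - -15} = \sqrt{-5 + 15} = \sqrt{10}$)
$m{\left(F,X \right)} = 3 X \left(F + X\right)$ ($m{\left(F,X \right)} = \left(X + F\right) \left(2 X + X\right) = \left(F + X\right) 3 X = 3 X \left(F + X\right)$)
$\left(m{\left(-6,S{\left(5 \right)} \right)} - 2249\right) - 1884 = \left(3 \sqrt{10} \left(-6 + \sqrt{10}\right) - 2249\right) - 1884 = \left(-2249 + 3 \sqrt{10} \left(-6 + \sqrt{10}\right)\right) - 1884 = -4133 + 3 \sqrt{10} \left(-6 + \sqrt{10}\right)$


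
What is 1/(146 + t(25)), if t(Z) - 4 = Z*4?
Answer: 1/250 ≈ 0.0040000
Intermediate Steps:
t(Z) = 4 + 4*Z (t(Z) = 4 + Z*4 = 4 + 4*Z)
1/(146 + t(25)) = 1/(146 + (4 + 4*25)) = 1/(146 + (4 + 100)) = 1/(146 + 104) = 1/250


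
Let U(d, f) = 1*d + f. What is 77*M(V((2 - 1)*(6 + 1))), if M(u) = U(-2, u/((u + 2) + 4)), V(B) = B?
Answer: -1463/13 ≈ -112.54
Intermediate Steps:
U(d, f) = d + f
M(u) = -2 + u/(6 + u) (M(u) = -2 + u/((u + 2) + 4) = -2 + u/((2 + u) + 4) = -2 + u/(6 + u))
77*M(V((2 - 1)*(6 + 1))) = 77*((-12 - (2 - 1)*(6 + 1))/(6 + (2 - 1)*(6 + 1))) = 77*((-12 - 7)/(6 + 1*7)) = 77*((-12 - 1*7)/(6 + 7)) = 77*((-12 - 7)/13) = 77*((1/13)*(-19)) = 77*(-19/13) = -1463/13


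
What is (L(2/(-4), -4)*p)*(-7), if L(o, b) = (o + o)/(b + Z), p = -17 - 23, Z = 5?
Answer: -280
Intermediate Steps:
p = -40
L(o, b) = 2*o/(5 + b) (L(o, b) = (o + o)/(b + 5) = (2*o)/(5 + b) = 2*o/(5 + b))
(L(2/(-4), -4)*p)*(-7) = ((2*(2/(-4))/(5 - 4))*(-40))*(-7) = ((2*(2*(-¼))/1)*(-40))*(-7) = ((2*(-½)*1)*(-40))*(-7) = -1*(-40)*(-7) = 40*(-7) = -280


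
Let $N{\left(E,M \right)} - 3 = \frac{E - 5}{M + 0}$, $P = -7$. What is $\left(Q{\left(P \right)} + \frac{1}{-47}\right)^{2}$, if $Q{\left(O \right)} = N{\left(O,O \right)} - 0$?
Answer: $\frac{2383936}{108241} \approx 22.024$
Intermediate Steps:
$N{\left(E,M \right)} = 3 + \frac{-5 + E}{M}$ ($N{\left(E,M \right)} = 3 + \frac{E - 5}{M + 0} = 3 + \frac{-5 + E}{M}$)
$Q{\left(O \right)} = \frac{-5 + 4 O}{O}$ ($Q{\left(O \right)} = \frac{-5 + O + 3 O}{O} - 0 = \frac{-5 + 4 O}{O} + 0 = \frac{-5 + 4 O}{O}$)
$\left(Q{\left(P \right)} + \frac{1}{-47}\right)^{2} = \left(\left(4 - \frac{5}{-7}\right) + \frac{1}{-47}\right)^{2} = \left(\left(4 - - \frac{5}{7}\right) - \frac{1}{47}\right)^{2} = \left(\left(4 + \frac{5}{7}\right) - \frac{1}{47}\right)^{2} = \left(\frac{33}{7} - \frac{1}{47}\right)^{2} = \left(\frac{1544}{329}\right)^{2} = \frac{2383936}{108241}$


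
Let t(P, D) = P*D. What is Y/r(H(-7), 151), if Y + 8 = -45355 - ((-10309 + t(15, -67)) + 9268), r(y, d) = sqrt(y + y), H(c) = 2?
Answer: -43317/2 ≈ -21659.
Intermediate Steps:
t(P, D) = D*P
r(y, d) = sqrt(2)*sqrt(y) (r(y, d) = sqrt(2*y) = sqrt(2)*sqrt(y))
Y = -43317 (Y = -8 + (-45355 - ((-10309 - 67*15) + 9268)) = -8 + (-45355 - ((-10309 - 1005) + 9268)) = -8 + (-45355 - (-11314 + 9268)) = -8 + (-45355 - 1*(-2046)) = -8 + (-45355 + 2046) = -8 - 43309 = -43317)
Y/r(H(-7), 151) = -43317/(sqrt(2)*sqrt(2)) = -43317/2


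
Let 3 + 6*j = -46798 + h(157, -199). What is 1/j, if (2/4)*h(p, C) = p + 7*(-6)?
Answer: -6/46571 ≈ -0.00012884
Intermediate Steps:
h(p, C) = -84 + 2*p (h(p, C) = 2*(p + 7*(-6)) = 2*(p - 42) = 2*(-42 + p) = -84 + 2*p)
j = -46571/6 (j = -½ + (-46798 + (-84 + 2*157))/6 = -½ + (-46798 + (-84 + 314))/6 = -½ + (-46798 + 230)/6 = -½ + (⅙)*(-46568) = -½ - 23284/3 = -46571/6 ≈ -7761.8)
1/j = 1/(-46571/6) = -6/46571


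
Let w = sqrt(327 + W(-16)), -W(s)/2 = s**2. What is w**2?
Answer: -185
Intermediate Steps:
W(s) = -2*s**2
w = I*sqrt(185) (w = sqrt(327 - 2*(-16)**2) = sqrt(327 - 2*256) = sqrt(327 - 512) = sqrt(-185) = I*sqrt(185) ≈ 13.601*I)
w**2 = (I*sqrt(185))**2 = -185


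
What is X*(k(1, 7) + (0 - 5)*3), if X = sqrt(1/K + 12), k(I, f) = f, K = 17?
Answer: -8*sqrt(3485)/17 ≈ -27.781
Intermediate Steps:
X = sqrt(3485)/17 (X = sqrt(1/17 + 12) = sqrt(205/17) = sqrt(3485)/17 ≈ 3.4726)
X*(k(1, 7) + (0 - 5)*3) = (sqrt(3485)/17)*(7 + (0 - 5)*3) = (sqrt(3485)/17)*(7 - 5*3) = (sqrt(3485)/17)*(7 - 15) = (sqrt(3485)/17)*(-8) = -8*sqrt(3485)/17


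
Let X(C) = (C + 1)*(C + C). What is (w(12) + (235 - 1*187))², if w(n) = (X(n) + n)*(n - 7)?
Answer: 2782224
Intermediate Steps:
X(C) = 2*C*(1 + C) (X(C) = (1 + C)*(2*C) = 2*C*(1 + C))
w(n) = (-7 + n)*(n + 2*n*(1 + n)) (w(n) = (2*n*(1 + n) + n)*(n - 7) = (n + 2*n*(1 + n))*(-7 + n) = (-7 + n)*(n + 2*n*(1 + n)))
(w(12) + (235 - 1*187))² = (12*(-21 - 11*12 + 2*12²) + (235 - 1*187))² = (12*(-21 - 132 + 2*144) + (235 - 187))² = (12*(-21 - 132 + 288) + 48)² = (12*135 + 48)² = (1620 + 48)² = 1668² = 2782224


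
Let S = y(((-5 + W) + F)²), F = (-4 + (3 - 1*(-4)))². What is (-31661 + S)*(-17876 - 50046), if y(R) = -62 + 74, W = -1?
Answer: 2149663378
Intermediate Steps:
F = 9 (F = (-4 + (3 + 4))² = (-4 + 7)² = 3² = 9)
y(R) = 12
S = 12
(-31661 + S)*(-17876 - 50046) = (-31661 + 12)*(-17876 - 50046) = -31649*(-67922) = 2149663378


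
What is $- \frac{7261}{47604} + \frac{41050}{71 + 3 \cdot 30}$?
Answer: $\frac{1952975179}{7664244} \approx 254.82$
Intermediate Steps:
$- \frac{7261}{47604} + \frac{41050}{71 + 3 \cdot 30} = \left(-7261\right) \frac{1}{47604} + \frac{41050}{71 + 90} = - \frac{7261}{47604} + \frac{41050}{161} = \frac{1952975179}{7664244}$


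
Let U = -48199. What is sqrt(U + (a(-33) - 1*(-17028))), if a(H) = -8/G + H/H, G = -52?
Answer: 2*I*sqrt(1316926)/13 ≈ 176.55*I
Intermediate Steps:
a(H) = 15/13 (a(H) = -8/(-52) + H/H = -8*(-1/52) + 1 = 2/13 + 1 = 15/13)
sqrt(U + (a(-33) - 1*(-17028))) = sqrt(-48199 + (15/13 - 1*(-17028))) = sqrt(-48199 + (15/13 + 17028)) = sqrt(-48199 + 221379/13) = sqrt(-405208/13) = 2*I*sqrt(1316926)/13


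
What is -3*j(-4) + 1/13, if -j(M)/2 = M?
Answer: -311/13 ≈ -23.923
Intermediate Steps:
j(M) = -2*M
-3*j(-4) + 1/13 = -(-6)*(-4) + 1/13 = -3*8 + 1/13 = -24 + 1/13 = -311/13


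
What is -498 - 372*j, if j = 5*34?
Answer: -63738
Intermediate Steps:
j = 170
-498 - 372*j = -498 - 372*170 = -498 - 63240 = -63738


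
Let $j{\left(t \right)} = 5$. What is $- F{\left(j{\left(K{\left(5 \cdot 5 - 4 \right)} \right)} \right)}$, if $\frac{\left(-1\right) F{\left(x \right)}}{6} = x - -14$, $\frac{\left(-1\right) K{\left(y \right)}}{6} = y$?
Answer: $114$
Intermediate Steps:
$K{\left(y \right)} = - 6 y$
$F{\left(x \right)} = -84 - 6 x$ ($F{\left(x \right)} = - 6 \left(x - -14\right) = - 6 \left(x + 14\right) = - 6 \left(14 + x\right) = -84 - 6 x$)
$- F{\left(j{\left(K{\left(5 \cdot 5 - 4 \right)} \right)} \right)} = - (-84 - 30) = \left(-1\right) \left(-114\right) = 114$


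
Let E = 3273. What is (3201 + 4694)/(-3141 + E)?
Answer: 7895/132 ≈ 59.811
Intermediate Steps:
(3201 + 4694)/(-3141 + E) = (3201 + 4694)/(-3141 + 3273) = 7895/132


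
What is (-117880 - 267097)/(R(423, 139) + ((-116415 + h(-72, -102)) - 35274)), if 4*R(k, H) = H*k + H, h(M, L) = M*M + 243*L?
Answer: 8191/3331 ≈ 2.4590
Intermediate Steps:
h(M, L) = M² + 243*L
R(k, H) = H/4 + H*k/4 (R(k, H) = (H*k + H)/4 = (H + H*k)/4 = H/4 + H*k/4)
(-117880 - 267097)/(R(423, 139) + ((-116415 + h(-72, -102)) - 35274)) = (-117880 - 267097)/((¼)*139*(1 + 423) + ((-116415 + ((-72)² + 243*(-102))) - 35274)) = -384977/((¼)*139*424 + ((-116415 + (5184 - 24786)) - 35274)) = -384977/(14734 + ((-116415 - 19602) - 35274)) = -384977/(14734 + (-136017 - 35274)) = -384977/(14734 - 171291) = -384977/(-156557) = -384977*(-1/156557) = 8191/3331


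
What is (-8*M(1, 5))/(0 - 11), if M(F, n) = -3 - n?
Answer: -64/11 ≈ -5.8182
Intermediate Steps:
(-8*M(1, 5))/(0 - 11) = (-8*(-3 - 1*5))/(0 - 11) = -8*(-3 - 5)/(-11) = -8*(-8)*(-1/11) = 64*(-1/11) = -64/11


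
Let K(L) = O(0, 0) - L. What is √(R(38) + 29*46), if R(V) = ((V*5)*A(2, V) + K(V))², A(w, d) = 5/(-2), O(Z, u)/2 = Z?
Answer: √264503 ≈ 514.30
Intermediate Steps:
O(Z, u) = 2*Z
A(w, d) = -5/2 (A(w, d) = 5*(-½) = -5/2)
K(L) = -L (K(L) = 2*0 - L = 0 - L = -L)
R(V) = 729*V²/4 (R(V) = ((V*5)*(-5/2) - V)² = ((5*V)*(-5/2) - V)² = (-25*V/2 - V)² = (-27*V/2)² = 729*V²/4)
√(R(38) + 29*46) = √((729/4)*38² + 29*46) = √((729/4)*1444 + 1334) = √(263169 + 1334) = √264503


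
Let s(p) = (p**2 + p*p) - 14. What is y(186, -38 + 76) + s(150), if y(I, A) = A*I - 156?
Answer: 51898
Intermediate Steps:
s(p) = -14 + 2*p**2 (s(p) = (p**2 + p**2) - 14 = 2*p**2 - 14 = -14 + 2*p**2)
y(I, A) = -156 + A*I
y(186, -38 + 76) + s(150) = (-156 + (-38 + 76)*186) + (-14 + 2*150**2) = (-156 + 38*186) + (-14 + 2*22500) = (-156 + 7068) + (-14 + 45000) = 6912 + 44986 = 51898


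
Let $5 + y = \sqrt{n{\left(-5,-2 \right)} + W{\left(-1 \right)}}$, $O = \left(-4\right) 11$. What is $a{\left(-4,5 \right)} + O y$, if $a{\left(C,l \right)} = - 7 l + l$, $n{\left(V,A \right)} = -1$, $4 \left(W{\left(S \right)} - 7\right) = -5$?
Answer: $190 - 22 \sqrt{19} \approx 94.104$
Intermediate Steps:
$W{\left(S \right)} = \frac{23}{4}$ ($W{\left(S \right)} = 7 + \frac{1}{4} \left(-5\right) = 7 - \frac{5}{4} = \frac{23}{4}$)
$a{\left(C,l \right)} = - 6 l$
$O = -44$
$y = -5 + \frac{\sqrt{19}}{2}$ ($y = -5 + \sqrt{-1 + \frac{23}{4}} = -5 + \sqrt{\frac{19}{4}} = -5 + \frac{\sqrt{19}}{2} \approx -2.8205$)
$a{\left(-4,5 \right)} + O y = \left(-6\right) 5 - 44 \left(-5 + \frac{\sqrt{19}}{2}\right) = -30 + \left(220 - 22 \sqrt{19}\right) = 190 - 22 \sqrt{19}$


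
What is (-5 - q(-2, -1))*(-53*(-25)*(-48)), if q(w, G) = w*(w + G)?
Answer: 699600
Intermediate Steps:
q(w, G) = w*(G + w)
(-5 - q(-2, -1))*(-53*(-25)*(-48)) = (-5 - (-2)*(-1 - 2))*(-53*(-25)*(-48)) = (-5 - (-2)*(-3))*(1325*(-48)) = (-5 - 1*6)*(-63600) = (-5 - 6)*(-63600) = -11*(-63600) = 699600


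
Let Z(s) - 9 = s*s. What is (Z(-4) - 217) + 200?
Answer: 8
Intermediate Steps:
Z(s) = 9 + s² (Z(s) = 9 + s*s = 9 + s²)
(Z(-4) - 217) + 200 = ((9 + (-4)²) - 217) + 200 = ((9 + 16) - 217) + 200 = (25 - 217) + 200 = -192 + 200 = 8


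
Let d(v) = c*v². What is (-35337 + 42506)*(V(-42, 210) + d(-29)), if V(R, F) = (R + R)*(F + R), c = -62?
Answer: -474974926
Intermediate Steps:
d(v) = -62*v²
V(R, F) = 2*R*(F + R) (V(R, F) = (2*R)*(F + R) = 2*R*(F + R))
(-35337 + 42506)*(V(-42, 210) + d(-29)) = (-35337 + 42506)*(2*(-42)*(210 - 42) - 62*(-29)²) = 7169*(2*(-42)*168 - 62*841) = 7169*(-14112 - 52142) = 7169*(-66254) = -474974926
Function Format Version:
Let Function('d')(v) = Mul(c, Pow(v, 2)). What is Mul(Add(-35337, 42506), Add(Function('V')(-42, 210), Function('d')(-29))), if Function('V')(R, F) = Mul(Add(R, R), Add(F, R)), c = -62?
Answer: -474974926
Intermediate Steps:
Function('d')(v) = Mul(-62, Pow(v, 2))
Function('V')(R, F) = Mul(2, R, Add(F, R)) (Function('V')(R, F) = Mul(Mul(2, R), Add(F, R)) = Mul(2, R, Add(F, R)))
Mul(Add(-35337, 42506), Add(Function('V')(-42, 210), Function('d')(-29))) = Mul(Add(-35337, 42506), Add(Mul(2, -42, Add(210, -42)), Mul(-62, Pow(-29, 2)))) = Mul(7169, Add(Mul(2, -42, 168), Mul(-62, 841))) = Mul(7169, Add(-14112, -52142)) = Mul(7169, -66254) = -474974926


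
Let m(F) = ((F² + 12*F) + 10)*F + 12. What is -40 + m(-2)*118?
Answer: 3736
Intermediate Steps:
m(F) = 12 + F*(10 + F² + 12*F) (m(F) = (10 + F² + 12*F)*F + 12 = F*(10 + F² + 12*F) + 12 = 12 + F*(10 + F² + 12*F))
-40 + m(-2)*118 = -40 + (12 + (-2)³ + 10*(-2) + 12*(-2)²)*118 = -40 + (12 - 8 - 20 + 12*4)*118 = -40 + (12 - 8 - 20 + 48)*118 = -40 + 32*118 = -40 + 3776 = 3736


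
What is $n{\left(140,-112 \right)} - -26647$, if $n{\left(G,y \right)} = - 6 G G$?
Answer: $-90953$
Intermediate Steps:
$n{\left(G,y \right)} = - 6 G^{2}$
$n{\left(140,-112 \right)} - -26647 = - 6 \cdot 140^{2} - -26647 = \left(-6\right) 19600 + 26647 = -117600 + 26647 = -90953$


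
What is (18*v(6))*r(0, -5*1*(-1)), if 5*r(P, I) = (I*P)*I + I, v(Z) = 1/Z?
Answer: 3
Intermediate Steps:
r(P, I) = I/5 + P*I²/5 (r(P, I) = ((I*P)*I + I)/5 = (P*I² + I)/5 = (I + P*I²)/5 = I/5 + P*I²/5)
(18*v(6))*r(0, -5*1*(-1)) = (18/6)*((-5*1*(-1))*(1 + (-5*1*(-1))*0)/5) = (18*(⅙))*((-5*(-1))*(1 - 5*(-1)*0)/5) = 3*((⅕)*5*(1 + 5*0)) = 3*((⅕)*5*(1 + 0)) = 3*((⅕)*5*1) = 3*1 = 3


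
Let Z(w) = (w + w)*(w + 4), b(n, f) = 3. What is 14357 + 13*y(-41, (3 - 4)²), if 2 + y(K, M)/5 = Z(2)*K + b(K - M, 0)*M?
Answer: -49538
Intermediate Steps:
Z(w) = 2*w*(4 + w) (Z(w) = (2*w)*(4 + w) = 2*w*(4 + w))
y(K, M) = -10 + 15*M + 120*K (y(K, M) = -10 + 5*((2*2*(4 + 2))*K + 3*M) = -10 + 5*((2*2*6)*K + 3*M) = -10 + 5*(24*K + 3*M) = -10 + 5*(3*M + 24*K) = -10 + (15*M + 120*K) = -10 + 15*M + 120*K)
14357 + 13*y(-41, (3 - 4)²) = 14357 + 13*(-10 + 15*(3 - 4)² + 120*(-41)) = 14357 + 13*(-10 + 15*(-1)² - 4920) = 14357 + 13*(-10 + 15*1 - 4920) = 14357 + 13*(-10 + 15 - 4920) = 14357 + 13*(-4915) = 14357 - 63895 = -49538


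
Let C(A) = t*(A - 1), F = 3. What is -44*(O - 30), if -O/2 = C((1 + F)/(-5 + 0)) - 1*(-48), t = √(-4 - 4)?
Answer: 5544 - 1584*I*√2/5 ≈ 5544.0 - 448.02*I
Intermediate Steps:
t = 2*I*√2 (t = √(-8) = 2*I*√2 ≈ 2.8284*I)
C(A) = 2*I*√2*(-1 + A) (C(A) = (2*I*√2)*(A - 1) = (2*I*√2)*(-1 + A) = 2*I*√2*(-1 + A))
O = -96 + 36*I*√2/5 (O = -2*(2*I*√2*(-1 + (1 + 3)/(-5 + 0)) - 1*(-48)) = -2*(2*I*√2*(-1 + 4/(-5)) + 48) = -2*(2*I*√2*(-1 + 4*(-⅕)) + 48) = -2*(2*I*√2*(-1 - ⅘) + 48) = -2*(2*I*√2*(-9/5) + 48) = -2*(-18*I*√2/5 + 48) = -2*(48 - 18*I*√2/5) = -96 + 36*I*√2/5 ≈ -96.0 + 10.182*I)
-44*(O - 30) = -44*((-96 + 36*I*√2/5) - 30) = -44*(-126 + 36*I*√2/5) = 5544 - 1584*I*√2/5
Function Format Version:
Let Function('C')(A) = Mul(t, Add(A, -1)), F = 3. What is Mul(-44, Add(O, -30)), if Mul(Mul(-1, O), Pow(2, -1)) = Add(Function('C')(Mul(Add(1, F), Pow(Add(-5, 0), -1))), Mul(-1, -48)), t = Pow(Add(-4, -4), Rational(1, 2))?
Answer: Add(5544, Mul(Rational(-1584, 5), I, Pow(2, Rational(1, 2)))) ≈ Add(5544.0, Mul(-448.02, I))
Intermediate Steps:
t = Mul(2, I, Pow(2, Rational(1, 2))) (t = Pow(-8, Rational(1, 2)) = Mul(2, I, Pow(2, Rational(1, 2))) ≈ Mul(2.8284, I))
Function('C')(A) = Mul(2, I, Pow(2, Rational(1, 2)), Add(-1, A)) (Function('C')(A) = Mul(Mul(2, I, Pow(2, Rational(1, 2))), Add(A, -1)) = Mul(Mul(2, I, Pow(2, Rational(1, 2))), Add(-1, A)) = Mul(2, I, Pow(2, Rational(1, 2)), Add(-1, A)))
O = Add(-96, Mul(Rational(36, 5), I, Pow(2, Rational(1, 2)))) (O = Mul(-2, Add(Mul(2, I, Pow(2, Rational(1, 2)), Add(-1, Mul(Add(1, 3), Pow(Add(-5, 0), -1)))), Mul(-1, -48))) = Mul(-2, Add(Mul(2, I, Pow(2, Rational(1, 2)), Add(-1, Mul(4, Pow(-5, -1)))), 48)) = Mul(-2, Add(Mul(2, I, Pow(2, Rational(1, 2)), Add(-1, Mul(4, Rational(-1, 5)))), 48)) = Mul(-2, Add(Mul(2, I, Pow(2, Rational(1, 2)), Add(-1, Rational(-4, 5))), 48)) = Mul(-2, Add(Mul(2, I, Pow(2, Rational(1, 2)), Rational(-9, 5)), 48)) = Mul(-2, Add(Mul(Rational(-18, 5), I, Pow(2, Rational(1, 2))), 48)) = Mul(-2, Add(48, Mul(Rational(-18, 5), I, Pow(2, Rational(1, 2))))) = Add(-96, Mul(Rational(36, 5), I, Pow(2, Rational(1, 2)))) ≈ Add(-96.000, Mul(10.182, I)))
Mul(-44, Add(O, -30)) = Mul(-44, Add(Add(-96, Mul(Rational(36, 5), I, Pow(2, Rational(1, 2)))), -30)) = Mul(-44, Add(-126, Mul(Rational(36, 5), I, Pow(2, Rational(1, 2))))) = Add(5544, Mul(Rational(-1584, 5), I, Pow(2, Rational(1, 2))))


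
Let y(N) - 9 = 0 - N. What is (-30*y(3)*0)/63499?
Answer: 0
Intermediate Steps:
y(N) = 9 - N (y(N) = 9 + (0 - N) = 9 - N)
(-30*y(3)*0)/63499 = (-30*(9 - 1*3)*0)/63499 = (-30*(9 - 3)*0)*(1/63499) = (-30*6*0)*(1/63499) = -180*0*(1/63499) = 0*(1/63499) = 0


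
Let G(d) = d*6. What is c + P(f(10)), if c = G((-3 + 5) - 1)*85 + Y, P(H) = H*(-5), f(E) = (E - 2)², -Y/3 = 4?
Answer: 178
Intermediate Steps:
Y = -12 (Y = -3*4 = -12)
G(d) = 6*d
f(E) = (-2 + E)²
P(H) = -5*H
c = 498 (c = (6*((-3 + 5) - 1))*85 - 12 = (6*(2 - 1))*85 - 12 = (6*1)*85 - 12 = 6*85 - 12 = 510 - 12 = 498)
c + P(f(10)) = 498 - 5*(-2 + 10)² = 498 - 5*8² = 498 - 5*64 = 498 - 320 = 178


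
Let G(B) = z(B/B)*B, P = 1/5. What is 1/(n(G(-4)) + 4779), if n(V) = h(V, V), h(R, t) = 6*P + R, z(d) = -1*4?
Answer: 5/23981 ≈ 0.00020850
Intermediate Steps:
z(d) = -4
P = ⅕ ≈ 0.20000
h(R, t) = 6/5 + R (h(R, t) = 6*(⅕) + R = 6/5 + R)
G(B) = -4*B
n(V) = 6/5 + V
1/(n(G(-4)) + 4779) = 1/((6/5 - 4*(-4)) + 4779) = 1/((6/5 + 16) + 4779) = 1/(86/5 + 4779) = 1/(23981/5) = 5/23981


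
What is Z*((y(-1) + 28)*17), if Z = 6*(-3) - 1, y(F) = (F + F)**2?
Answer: -10336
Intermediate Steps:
y(F) = 4*F**2 (y(F) = (2*F)**2 = 4*F**2)
Z = -19 (Z = -18 - 1 = -19)
Z*((y(-1) + 28)*17) = -19*(4*(-1)**2 + 28)*17 = -19*(4*1 + 28)*17 = -19*(4 + 28)*17 = -608*17 = -19*544 = -10336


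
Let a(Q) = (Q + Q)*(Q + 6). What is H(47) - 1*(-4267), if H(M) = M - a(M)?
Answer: -668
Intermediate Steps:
a(Q) = 2*Q*(6 + Q) (a(Q) = (2*Q)*(6 + Q) = 2*Q*(6 + Q))
H(M) = M - 2*M*(6 + M)
H(47) - 1*(-4267) = 47*(-11 - 2*47) - 1*(-4267) = 47*(-11 - 94) + 4267 = 47*(-105) + 4267 = -4935 + 4267 = -668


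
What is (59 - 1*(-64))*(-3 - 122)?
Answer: -15375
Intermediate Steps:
(59 - 1*(-64))*(-3 - 122) = (59 + 64)*(-125) = 123*(-125) = -15375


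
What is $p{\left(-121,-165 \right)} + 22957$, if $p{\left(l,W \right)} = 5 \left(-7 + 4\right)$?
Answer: $22942$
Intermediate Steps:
$p{\left(l,W \right)} = -15$ ($p{\left(l,W \right)} = 5 \left(-3\right) = -15$)
$p{\left(-121,-165 \right)} + 22957 = -15 + 22957 = 22942$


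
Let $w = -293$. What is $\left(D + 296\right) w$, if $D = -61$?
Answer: $-68855$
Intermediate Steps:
$\left(D + 296\right) w = \left(-61 + 296\right) \left(-293\right) = 235 \left(-293\right) = -68855$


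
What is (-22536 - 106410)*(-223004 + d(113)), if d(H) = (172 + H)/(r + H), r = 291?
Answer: 5808587329563/202 ≈ 2.8755e+10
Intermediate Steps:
d(H) = (172 + H)/(291 + H)
(-22536 - 106410)*(-223004 + d(113)) = (-22536 - 106410)*(-223004 + (172 + 113)/(291 + 113)) = -128946*(-223004 + 285/404) = -128946*(-90093331/404) = 5808587329563/202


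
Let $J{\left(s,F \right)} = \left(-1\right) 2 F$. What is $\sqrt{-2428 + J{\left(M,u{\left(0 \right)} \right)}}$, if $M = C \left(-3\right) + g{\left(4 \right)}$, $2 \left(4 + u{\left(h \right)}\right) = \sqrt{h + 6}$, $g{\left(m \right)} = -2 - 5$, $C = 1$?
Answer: $\sqrt{-2420 - \sqrt{6}} \approx 49.218 i$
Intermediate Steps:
$g{\left(m \right)} = -7$
$u{\left(h \right)} = -4 + \frac{\sqrt{6 + h}}{2}$ ($u{\left(h \right)} = -4 + \frac{\sqrt{h + 6}}{2} = -4 + \frac{\sqrt{6 + h}}{2}$)
$M = -10$ ($M = 1 \left(-3\right) - 7 = -3 - 7 = -10$)
$J{\left(s,F \right)} = - 2 F$
$\sqrt{-2428 + J{\left(M,u{\left(0 \right)} \right)}} = \sqrt{-2428 - 2 \left(-4 + \frac{\sqrt{6 + 0}}{2}\right)} = \sqrt{-2428 - 2 \left(-4 + \frac{\sqrt{6}}{2}\right)} = \sqrt{-2428 + \left(8 - \sqrt{6}\right)} = \sqrt{-2420 - \sqrt{6}}$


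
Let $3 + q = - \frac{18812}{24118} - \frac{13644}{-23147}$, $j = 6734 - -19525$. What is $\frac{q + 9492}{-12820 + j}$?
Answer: $\frac{2648608279411}{3751223675447} \approx 0.70607$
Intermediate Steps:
$j = 26259$ ($j = 6734 + 19525 = 26259$)
$q = - \frac{890576705}{279129673}$ ($q = -3 - \left(- \frac{13644}{23147} + \frac{9406}{12059}\right) = -3 - \frac{53187686}{279129673} = - \frac{890576705}{279129673} \approx -3.1905$)
$\frac{q + 9492}{-12820 + j} = \frac{- \frac{890576705}{279129673} + 9492}{-12820 + 26259} = \frac{2648608279411}{279129673 \cdot 13439} = \frac{2648608279411}{279129673} \cdot \frac{1}{13439} = \frac{2648608279411}{3751223675447}$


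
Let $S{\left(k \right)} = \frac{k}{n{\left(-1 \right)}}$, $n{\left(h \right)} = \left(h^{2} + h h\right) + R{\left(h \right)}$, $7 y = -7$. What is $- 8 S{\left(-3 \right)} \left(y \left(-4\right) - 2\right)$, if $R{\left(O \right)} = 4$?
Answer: $8$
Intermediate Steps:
$y = -1$ ($y = \frac{1}{7} \left(-7\right) = -1$)
$n{\left(h \right)} = 4 + 2 h^{2}$ ($n{\left(h \right)} = \left(h^{2} + h h\right) + 4 = \left(h^{2} + h^{2}\right) + 4 = 2 h^{2} + 4 = 4 + 2 h^{2}$)
$S{\left(k \right)} = \frac{k}{6}$ ($S{\left(k \right)} = \frac{k}{4 + 2 \left(-1\right)^{2}} = \frac{k}{4 + 2 \cdot 1} = \frac{k}{4 + 2} = \frac{k}{6}$)
$- 8 S{\left(-3 \right)} \left(y \left(-4\right) - 2\right) = - 8 \cdot \frac{1}{6} \left(-3\right) \left(\left(-1\right) \left(-4\right) - 2\right) = - 8 \left(- \frac{4 - 2}{2}\right) = - 8 \left(\left(- \frac{1}{2}\right) 2\right) = \left(-8\right) \left(-1\right) = 8$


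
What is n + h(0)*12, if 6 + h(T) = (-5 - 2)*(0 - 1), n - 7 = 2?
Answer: 21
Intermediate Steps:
n = 9 (n = 7 + 2 = 9)
h(T) = 1 (h(T) = -6 + (-5 - 2)*(0 - 1) = -6 - 7*(-1) = -6 + 7 = 1)
n + h(0)*12 = 9 + 1*12 = 9 + 12 = 21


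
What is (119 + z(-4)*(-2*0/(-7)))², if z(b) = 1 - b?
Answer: 14161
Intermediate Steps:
(119 + z(-4)*(-2*0/(-7)))² = (119 + (1 - 1*(-4))*(-2*0/(-7)))² = (119 + (1 + 4)*(0*(-⅐)))² = (119 + 5*0)² = (119 + 0)² = 119² = 14161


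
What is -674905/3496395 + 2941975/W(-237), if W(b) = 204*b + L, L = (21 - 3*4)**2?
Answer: -98275069712/1607242833 ≈ -61.145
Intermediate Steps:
L = 81 (L = (21 - 12)**2 = 9**2 = 81)
W(b) = 81 + 204*b (W(b) = 204*b + 81 = 81 + 204*b)
-674905/3496395 + 2941975/W(-237) = -674905/3496395 + 2941975/(81 + 204*(-237)) = -674905*1/3496395 + 2941975/(81 - 48348) = -19283/99897 + 2941975/(-48267) = -19283/99897 + 2941975*(-1/48267) = -19283/99897 - 2941975/48267 = -98275069712/1607242833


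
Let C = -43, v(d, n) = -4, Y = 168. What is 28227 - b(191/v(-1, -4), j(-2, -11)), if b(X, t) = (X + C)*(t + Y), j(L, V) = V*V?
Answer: 217815/4 ≈ 54454.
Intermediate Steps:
j(L, V) = V²
b(X, t) = (-43 + X)*(168 + t) (b(X, t) = (X - 43)*(t + 168) = (-43 + X)*(168 + t))
28227 - b(191/v(-1, -4), j(-2, -11)) = 28227 - (-7224 - 43*(-11)² + 168*(191/(-4)) + (191/(-4))*(-11)²) = 28227 - (-7224 - 43*121 + 168*(191*(-¼)) + (191*(-¼))*121) = 28227 - (-7224 - 5203 + 168*(-191/4) - 191/4*121) = 28227 - (-7224 - 5203 - 8022 - 23111/4) = 28227 - 1*(-104907/4) = 28227 + 104907/4 = 217815/4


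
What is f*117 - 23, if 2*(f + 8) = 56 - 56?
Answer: -959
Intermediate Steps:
f = -8 (f = -8 + (56 - 56)/2 = -8 + (1/2)*0 = -8 + 0 = -8)
f*117 - 23 = -8*117 - 23 = -936 - 23 = -959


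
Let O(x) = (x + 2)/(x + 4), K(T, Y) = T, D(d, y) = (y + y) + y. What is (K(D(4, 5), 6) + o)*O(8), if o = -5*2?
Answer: 25/6 ≈ 4.1667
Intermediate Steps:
D(d, y) = 3*y (D(d, y) = 2*y + y = 3*y)
O(x) = (2 + x)/(4 + x)
o = -10
(K(D(4, 5), 6) + o)*O(8) = (3*5 - 10)*((2 + 8)/(4 + 8)) = (15 - 10)*(10/12) = 5*((1/12)*10) = 5*(5/6) = 25/6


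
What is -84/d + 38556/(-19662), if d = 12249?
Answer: -26329114/13379991 ≈ -1.9678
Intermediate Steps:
-84/d + 38556/(-19662) = -84/12249 + 38556/(-19662) = -84*1/12249 + 38556*(-1/19662) = -28/4083 - 6426/3277 = -26329114/13379991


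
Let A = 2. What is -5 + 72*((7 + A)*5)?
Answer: 3235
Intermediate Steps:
-5 + 72*((7 + A)*5) = -5 + 72*((7 + 2)*5) = -5 + 72*(9*5) = -5 + 72*45 = -5 + 3240 = 3235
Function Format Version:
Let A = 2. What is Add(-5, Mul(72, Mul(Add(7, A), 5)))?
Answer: 3235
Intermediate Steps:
Add(-5, Mul(72, Mul(Add(7, A), 5))) = Add(-5, Mul(72, Mul(Add(7, 2), 5))) = Add(-5, Mul(72, Mul(9, 5))) = Add(-5, Mul(72, 45)) = Add(-5, 3240) = 3235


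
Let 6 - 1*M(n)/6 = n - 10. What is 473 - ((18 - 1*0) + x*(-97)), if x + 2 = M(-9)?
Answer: 14811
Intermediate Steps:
M(n) = 96 - 6*n (M(n) = 36 - 6*(n - 10) = 36 - 6*(-10 + n) = 36 + (60 - 6*n) = 96 - 6*n)
x = 148 (x = -2 + (96 - 6*(-9)) = -2 + (96 + 54) = -2 + 150 = 148)
473 - ((18 - 1*0) + x*(-97)) = 473 - ((18 - 1*0) + 148*(-97)) = 473 - ((18 + 0) - 14356) = 473 - (18 - 14356) = 473 - 1*(-14338) = 473 + 14338 = 14811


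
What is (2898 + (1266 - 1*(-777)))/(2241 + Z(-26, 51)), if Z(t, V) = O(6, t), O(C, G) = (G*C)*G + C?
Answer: 1647/2101 ≈ 0.78391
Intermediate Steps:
O(C, G) = C + C*G² (O(C, G) = (C*G)*G + C = C*G² + C = C + C*G²)
Z(t, V) = 6 + 6*t² (Z(t, V) = 6*(1 + t²) = 6 + 6*t²)
(2898 + (1266 - 1*(-777)))/(2241 + Z(-26, 51)) = (2898 + (1266 - 1*(-777)))/(2241 + (6 + 6*(-26)²)) = (2898 + (1266 + 777))/(2241 + (6 + 6*676)) = (2898 + 2043)/(2241 + (6 + 4056)) = 4941/(2241 + 4062) = 4941/6303 = 4941*(1/6303) = 1647/2101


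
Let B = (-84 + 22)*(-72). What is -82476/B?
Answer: -2291/124 ≈ -18.476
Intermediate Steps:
B = 4464 (B = -62*(-72) = 4464)
-82476/B = -82476/4464 = -82476*1/4464 = -2291/124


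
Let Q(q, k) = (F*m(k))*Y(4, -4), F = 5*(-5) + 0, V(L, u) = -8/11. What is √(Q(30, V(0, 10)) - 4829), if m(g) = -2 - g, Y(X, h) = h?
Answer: I*√599709/11 ≈ 70.401*I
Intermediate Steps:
V(L, u) = -8/11 (V(L, u) = -8*1/11 = -8/11)
F = -25 (F = -25 + 0 = -25)
Q(q, k) = -200 - 100*k (Q(q, k) = -25*(-2 - k)*(-4) = (50 + 25*k)*(-4) = -200 - 100*k)
√(Q(30, V(0, 10)) - 4829) = √((-200 - 100*(-8/11)) - 4829) = √((-200 + 800/11) - 4829) = √(-1400/11 - 4829) = √(-54519/11) = I*√599709/11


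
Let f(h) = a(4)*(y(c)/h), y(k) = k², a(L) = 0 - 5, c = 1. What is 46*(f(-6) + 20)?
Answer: 2875/3 ≈ 958.33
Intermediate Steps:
a(L) = -5
f(h) = -5/h (f(h) = -5*1²/h = -5/h)
46*(f(-6) + 20) = 46*(-5/(-6) + 20) = 46*(-5*(-⅙) + 20) = 46*(⅚ + 20) = 46*(125/6) = 2875/3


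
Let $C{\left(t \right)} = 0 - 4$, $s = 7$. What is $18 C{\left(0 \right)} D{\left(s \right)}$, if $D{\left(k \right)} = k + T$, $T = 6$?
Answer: $-936$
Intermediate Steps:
$C{\left(t \right)} = -4$ ($C{\left(t \right)} = 0 - 4 = -4$)
$D{\left(k \right)} = 6 + k$ ($D{\left(k \right)} = k + 6 = 6 + k$)
$18 C{\left(0 \right)} D{\left(s \right)} = 18 \left(-4\right) \left(6 + 7\right) = \left(-72\right) 13 = -936$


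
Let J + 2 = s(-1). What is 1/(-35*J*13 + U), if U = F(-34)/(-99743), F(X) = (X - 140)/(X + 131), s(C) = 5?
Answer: -9675071/13206471741 ≈ -0.00073260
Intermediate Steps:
J = 3 (J = -2 + 5 = 3)
F(X) = (-140 + X)/(131 + X)
U = 174/9675071 (U = ((-140 - 34)/(131 - 34))/(-99743) = (-174/97)*(-1/99743) = ((1/97)*(-174))*(-1/99743) = -174/97*(-1/99743) = 174/9675071 ≈ 1.7984e-5)
1/(-35*J*13 + U) = 1/(-35*3*13 + 174/9675071) = 1/(-105*13 + 174/9675071) = 1/(-1365 + 174/9675071) = 1/(-13206471741/9675071) = -9675071/13206471741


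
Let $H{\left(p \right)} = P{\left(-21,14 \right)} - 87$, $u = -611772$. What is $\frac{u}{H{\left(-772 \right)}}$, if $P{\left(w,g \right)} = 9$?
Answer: $\frac{101962}{13} \approx 7843.2$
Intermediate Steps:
$H{\left(p \right)} = -78$ ($H{\left(p \right)} = 9 - 87 = -78$)
$\frac{u}{H{\left(-772 \right)}} = - \frac{611772}{-78} = \left(-611772\right) \left(- \frac{1}{78}\right) = \frac{101962}{13}$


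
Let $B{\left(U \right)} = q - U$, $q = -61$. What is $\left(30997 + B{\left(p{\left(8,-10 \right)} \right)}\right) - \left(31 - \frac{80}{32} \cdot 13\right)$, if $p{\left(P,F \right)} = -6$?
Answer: $\frac{61887}{2} \approx 30944.0$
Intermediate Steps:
$B{\left(U \right)} = -61 - U$
$\left(30997 + B{\left(p{\left(8,-10 \right)} \right)}\right) - \left(31 - \frac{80}{32} \cdot 13\right) = \left(30997 - 55\right) - \left(31 - \frac{80}{32} \cdot 13\right) = \left(30997 + \left(-61 + 6\right)\right) - \left(31 - 80 \cdot \frac{1}{32} \cdot 13\right) = \left(30997 - 55\right) + \left(\frac{5}{2} \cdot 13 - 31\right) = 30942 + \left(\frac{65}{2} - 31\right) = 30942 + \frac{3}{2} = \frac{61887}{2}$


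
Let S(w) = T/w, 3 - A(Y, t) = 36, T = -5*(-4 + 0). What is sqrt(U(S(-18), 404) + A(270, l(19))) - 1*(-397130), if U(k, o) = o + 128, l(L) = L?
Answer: 397130 + sqrt(499) ≈ 3.9715e+5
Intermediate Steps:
T = 20 (T = -5*(-4) = 20)
A(Y, t) = -33 (A(Y, t) = 3 - 1*36 = 3 - 36 = -33)
S(w) = 20/w
U(k, o) = 128 + o
sqrt(U(S(-18), 404) + A(270, l(19))) - 1*(-397130) = sqrt((128 + 404) - 33) - 1*(-397130) = sqrt(532 - 33) + 397130 = sqrt(499) + 397130 = 397130 + sqrt(499)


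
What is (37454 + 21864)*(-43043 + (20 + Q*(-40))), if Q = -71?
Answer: -2383575194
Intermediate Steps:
(37454 + 21864)*(-43043 + (20 + Q*(-40))) = (37454 + 21864)*(-43043 + (20 - 71*(-40))) = 59318*(-43043 + (20 + 2840)) = 59318*(-43043 + 2860) = 59318*(-40183) = -2383575194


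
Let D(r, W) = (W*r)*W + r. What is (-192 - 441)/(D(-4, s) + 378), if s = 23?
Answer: 633/1742 ≈ 0.36338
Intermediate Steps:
D(r, W) = r + r*W² (D(r, W) = r*W² + r = r + r*W²)
(-192 - 441)/(D(-4, s) + 378) = (-192 - 441)/(-4*(1 + 23²) + 378) = -633/(-4*(1 + 529) + 378) = -633/(-4*530 + 378) = -633/(-2120 + 378) = -633/(-1742) = -633*(-1/1742) = 633/1742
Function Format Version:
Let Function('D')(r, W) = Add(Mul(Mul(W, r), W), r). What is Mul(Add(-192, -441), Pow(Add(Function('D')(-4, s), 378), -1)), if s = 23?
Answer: Rational(633, 1742) ≈ 0.36338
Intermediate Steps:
Function('D')(r, W) = Add(r, Mul(r, Pow(W, 2))) (Function('D')(r, W) = Add(Mul(r, Pow(W, 2)), r) = Add(r, Mul(r, Pow(W, 2))))
Mul(Add(-192, -441), Pow(Add(Function('D')(-4, s), 378), -1)) = Mul(Add(-192, -441), Pow(Add(Mul(-4, Add(1, Pow(23, 2))), 378), -1)) = Mul(-633, Pow(Add(Mul(-4, Add(1, 529)), 378), -1)) = Mul(-633, Pow(Add(Mul(-4, 530), 378), -1)) = Mul(-633, Pow(Add(-2120, 378), -1)) = Mul(-633, Pow(-1742, -1)) = Mul(-633, Rational(-1, 1742)) = Rational(633, 1742)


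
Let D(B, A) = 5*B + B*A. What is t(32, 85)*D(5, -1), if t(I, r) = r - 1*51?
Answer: 680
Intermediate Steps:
D(B, A) = 5*B + A*B
t(I, r) = -51 + r (t(I, r) = r - 51 = -51 + r)
t(32, 85)*D(5, -1) = (-51 + 85)*(5*(5 - 1)) = 34*(5*4) = 34*20 = 680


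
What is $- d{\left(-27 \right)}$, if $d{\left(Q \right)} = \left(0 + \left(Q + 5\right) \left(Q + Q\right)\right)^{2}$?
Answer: $-1411344$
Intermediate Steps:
$d{\left(Q \right)} = 4 Q^{2} \left(5 + Q\right)^{2}$ ($d{\left(Q \right)} = \left(0 + \left(5 + Q\right) 2 Q\right)^{2} = \left(0 + 2 Q \left(5 + Q\right)\right)^{2} = \left(2 Q \left(5 + Q\right)\right)^{2} = 4 Q^{2} \left(5 + Q\right)^{2}$)
$- d{\left(-27 \right)} = - 4 \left(-27\right)^{2} \left(5 - 27\right)^{2} = - 4 \cdot 729 \left(-22\right)^{2} = - 4 \cdot 729 \cdot 484 = \left(-1\right) 1411344 = -1411344$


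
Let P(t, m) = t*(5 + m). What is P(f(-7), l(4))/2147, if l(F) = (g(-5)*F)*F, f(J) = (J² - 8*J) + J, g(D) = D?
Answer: -7350/2147 ≈ -3.4234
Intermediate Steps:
f(J) = J² - 7*J
l(F) = -5*F² (l(F) = (-5*F)*F = -5*F²)
P(f(-7), l(4))/2147 = ((-7*(-7 - 7))*(5 - 5*4²))/2147 = ((-7*(-14))*(5 - 5*16))*(1/2147) = (98*(5 - 80))*(1/2147) = (98*(-75))*(1/2147) = -7350*1/2147 = -7350/2147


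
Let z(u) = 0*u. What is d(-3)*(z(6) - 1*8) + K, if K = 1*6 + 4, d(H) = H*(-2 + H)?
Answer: -110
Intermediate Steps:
z(u) = 0
K = 10 (K = 6 + 4 = 10)
d(-3)*(z(6) - 1*8) + K = (-3*(-2 - 3))*(0 - 1*8) + 10 = (-3*(-5))*(0 - 8) + 10 = 15*(-8) + 10 = -120 + 10 = -110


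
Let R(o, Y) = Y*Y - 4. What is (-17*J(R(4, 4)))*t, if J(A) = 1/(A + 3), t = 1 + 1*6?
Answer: -119/15 ≈ -7.9333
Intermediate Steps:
R(o, Y) = -4 + Y**2 (R(o, Y) = Y**2 - 4 = -4 + Y**2)
t = 7 (t = 1 + 6 = 7)
J(A) = 1/(3 + A)
(-17*J(R(4, 4)))*t = -17/(3 + (-4 + 4**2))*7 = -17/(3 + (-4 + 16))*7 = -17/(3 + 12)*7 = -17/15*7 = -119/15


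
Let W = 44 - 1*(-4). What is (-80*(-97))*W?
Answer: 372480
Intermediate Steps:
W = 48 (W = 44 + 4 = 48)
(-80*(-97))*W = -80*(-97)*48 = 7760*48 = 372480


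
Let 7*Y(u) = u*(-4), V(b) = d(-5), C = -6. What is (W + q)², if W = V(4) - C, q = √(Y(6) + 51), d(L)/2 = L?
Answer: 445/7 - 24*√259/7 ≈ 8.3938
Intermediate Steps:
d(L) = 2*L
V(b) = -10 (V(b) = 2*(-5) = -10)
Y(u) = -4*u/7 (Y(u) = (u*(-4))/7 = (-4*u)/7 = -4*u/7)
q = 3*√259/7 (q = √(-4/7*6 + 51) = √(-24/7 + 51) = √(333/7) = 3*√259/7 ≈ 6.8972)
W = -4 (W = -10 - 1*(-6) = -10 + 6 = -4)
(W + q)² = (-4 + 3*√259/7)²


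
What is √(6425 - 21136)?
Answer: I*√14711 ≈ 121.29*I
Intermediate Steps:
√(6425 - 21136) = √(-14711) = I*√14711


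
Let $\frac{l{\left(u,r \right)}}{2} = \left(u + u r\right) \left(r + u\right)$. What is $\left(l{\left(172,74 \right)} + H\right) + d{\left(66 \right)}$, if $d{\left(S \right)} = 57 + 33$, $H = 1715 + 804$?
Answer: $6349409$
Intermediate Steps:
$H = 2519$
$d{\left(S \right)} = 90$
$l{\left(u,r \right)} = 2 \left(r + u\right) \left(u + r u\right)$ ($l{\left(u,r \right)} = 2 \left(u + u r\right) \left(r + u\right) = 2 \left(u + r u\right) \left(r + u\right) = 2 \left(r + u\right) \left(u + r u\right)$)
$\left(l{\left(172,74 \right)} + H\right) + d{\left(66 \right)} = \left(2 \cdot 172 \left(74 + 172 + 74^{2} + 74 \cdot 172\right) + 2519\right) + 90 = \left(2 \cdot 172 \left(74 + 172 + 5476 + 12728\right) + 2519\right) + 90 = \left(2 \cdot 172 \cdot 18450 + 2519\right) + 90 = \left(6346800 + 2519\right) + 90 = 6349319 + 90 = 6349409$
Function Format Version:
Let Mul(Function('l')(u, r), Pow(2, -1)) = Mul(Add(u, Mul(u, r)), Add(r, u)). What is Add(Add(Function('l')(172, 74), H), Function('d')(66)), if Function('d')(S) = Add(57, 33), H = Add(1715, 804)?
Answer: 6349409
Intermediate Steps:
H = 2519
Function('d')(S) = 90
Function('l')(u, r) = Mul(2, Add(r, u), Add(u, Mul(r, u))) (Function('l')(u, r) = Mul(2, Mul(Add(u, Mul(u, r)), Add(r, u))) = Mul(2, Mul(Add(u, Mul(r, u)), Add(r, u))) = Mul(2, Mul(Add(r, u), Add(u, Mul(r, u)))) = Mul(2, Add(r, u), Add(u, Mul(r, u))))
Add(Add(Function('l')(172, 74), H), Function('d')(66)) = Add(Add(Mul(2, 172, Add(74, 172, Pow(74, 2), Mul(74, 172))), 2519), 90) = Add(Add(Mul(2, 172, Add(74, 172, 5476, 12728)), 2519), 90) = Add(Add(Mul(2, 172, 18450), 2519), 90) = Add(Add(6346800, 2519), 90) = Add(6349319, 90) = 6349409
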